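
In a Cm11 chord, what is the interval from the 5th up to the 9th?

C minor eleventh is spelled C–E♭–G–B♭–D–F.
The 5th is G and the 9th is D.
Counting 5 letters and 7 half steps from G gives a perfect fifth.

perfect fifth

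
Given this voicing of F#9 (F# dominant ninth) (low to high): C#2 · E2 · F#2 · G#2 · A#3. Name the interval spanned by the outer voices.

major thirteenth

The outer voices are C#2 and A#3.
C# up to A# spans 13 letter names and 21 semitones — a major thirteenth.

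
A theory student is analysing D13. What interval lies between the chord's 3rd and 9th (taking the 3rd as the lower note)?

minor seventh

The chord tones of D13 (D dominant thirteenth) are D-F#-A-C-E-B.
So we need the interval from F# up to E.
7 letter names make it a seventh; at 10 semitones (a half step narrower than major) the quality is minor.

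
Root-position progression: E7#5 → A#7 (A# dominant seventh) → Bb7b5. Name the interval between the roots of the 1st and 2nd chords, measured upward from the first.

The roots are E and A#.
E up to A# is 6 semitones, a half step wider than a perfect fourth, so the interval is augmented.

augmented 4th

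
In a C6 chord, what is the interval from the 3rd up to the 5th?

C6 (C major sixth) is spelled C E G A.
The 3rd is E and the 5th is G.
From E to G: 3 semitones over a third = minor.

minor third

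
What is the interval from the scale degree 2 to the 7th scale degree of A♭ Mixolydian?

Spelling A♭ Mixolydian: A♭ B♭ C D♭ E♭ F G♭.
So we need the interval from B♭ up to G♭.
6 letter names make it a sixth; at 8 semitones (a half step narrower than major) the quality is minor.

m6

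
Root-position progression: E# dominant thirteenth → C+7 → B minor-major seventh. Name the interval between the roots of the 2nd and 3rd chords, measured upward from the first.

major seventh

The roots are C and B.
Counting 7 letters and 11 half steps from C gives a major seventh.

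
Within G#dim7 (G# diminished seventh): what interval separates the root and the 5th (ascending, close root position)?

G#dim7: G#-B-D-F.
That puts G# below D.
5 letter names make it a fifth; at 6 semitones (a half step narrower than perfect) the quality is diminished.

diminished fifth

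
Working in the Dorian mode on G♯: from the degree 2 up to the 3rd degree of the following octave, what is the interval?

The scale runs G♯ A♯ B C♯ D♯ E♯ F♯.
Degree 2 = A♯; scale degree 3 (up an octave) = B.
A♯ up to B is 13 semitones, a half step narrower than a major ninth, so the interval is minor.

minor 9th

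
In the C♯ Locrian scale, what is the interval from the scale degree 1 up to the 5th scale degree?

C♯ locrian: C♯ D E F♯ G A B.
Scale degree 1 = C♯; 5th scale degree = G.
C♯ up to G is 6 semitones, a half step narrower than a perfect fifth, so the interval is diminished.

diminished fifth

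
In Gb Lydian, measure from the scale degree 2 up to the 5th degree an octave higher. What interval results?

Spelling Gb Lydian: Gb Ab Bb C Db Eb F.
Scale degree 2 = Ab; degree 5 (up an octave) = Db.
Counting 11 letters and 17 half steps from Ab gives a perfect eleventh.

perfect eleventh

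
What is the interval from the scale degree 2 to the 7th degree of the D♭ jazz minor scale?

Spelling the D♭ jazz minor scale: D♭ E♭ F♭ G♭ A♭ B♭ C.
The scale degree 2 is E♭ and the degree 7 is C.
From E♭ to C is 9 semitones, exactly the major sixth.

major sixth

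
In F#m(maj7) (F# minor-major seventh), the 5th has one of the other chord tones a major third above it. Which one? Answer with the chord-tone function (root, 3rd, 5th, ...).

F#mM7 (F# minor-major seventh) is spelled F#, A, C#, E#.
The 5th is C#. A major third above C# is E#.
E# is the chord's 7th.

7th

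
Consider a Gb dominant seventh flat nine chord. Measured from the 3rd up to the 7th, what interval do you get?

The chord tones of Gb7b9 (Gb dominant seventh flat nine) are Gb-Bb-Db-Fb-Abb.
3rd = Bb; 7th = Fb.
5 letter names make it a fifth; at 6 semitones (a half step narrower than perfect) the quality is diminished.
That tritone between 3rd and 7th is what gives the dominant seventh its pull toward resolution.

d5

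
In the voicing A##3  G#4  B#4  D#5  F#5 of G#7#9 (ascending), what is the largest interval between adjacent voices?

d7

Adjacent intervals: A##3→G#4 = diminished seventh; G#4→B#4 = major third; B#4→D#5 = minor third; D#5→F#5 = minor third.
The largest is A##3 to G#4, a diminished seventh (9 semitones).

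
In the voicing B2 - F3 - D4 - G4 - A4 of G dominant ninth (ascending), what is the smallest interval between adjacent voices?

Adjacent intervals: B2→F3 = diminished fifth; F3→D4 = major sixth; D4→G4 = perfect fourth; G4→A4 = major second.
The smallest is G4 to A4, a major second (2 semitones).

major 2nd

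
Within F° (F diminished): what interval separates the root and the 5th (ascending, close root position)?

diminished fifth

F° is spelled F Ab Cb.
So we need the interval from F up to Cb.
F up to Cb is 6 semitones, a half step narrower than a perfect fifth, so the interval is diminished.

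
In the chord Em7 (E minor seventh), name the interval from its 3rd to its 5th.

The chord tones of E-7 are E-G-B-D.
3rd = G; 5th = B.
From G to B is 4 semitones, exactly the major third.

M3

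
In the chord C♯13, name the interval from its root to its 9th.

C♯ dominant thirteenth: C♯-E♯-G♯-B-D♯-A♯.
That puts C♯ below D♯.
From C♯ to D♯ is 14 semitones, exactly the major ninth.

major ninth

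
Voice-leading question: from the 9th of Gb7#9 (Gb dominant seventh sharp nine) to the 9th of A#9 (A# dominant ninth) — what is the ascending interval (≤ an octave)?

The 9th of Gb7#9 (Gb dominant seventh sharp nine) is A; the 9th of A#9 (A# dominant ninth) is B#.
2 letter names make it a second; at 3 semitones (a half step wider than major) the quality is augmented.

augmented second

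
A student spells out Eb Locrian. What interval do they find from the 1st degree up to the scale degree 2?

minor second

Spelling Eb Locrian: Eb Fb Gb Ab Bbb Cb Db.
So we need the interval from Eb up to Fb.
Eb up to Fb is 1 semitone, a half step narrower than a major second, so the interval is minor.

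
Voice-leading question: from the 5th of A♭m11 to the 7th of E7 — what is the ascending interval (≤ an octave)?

The 5th of A♭m11 is E♭; the 7th of E7 is D.
From E♭ to D is 11 semitones, exactly the major seventh.

major seventh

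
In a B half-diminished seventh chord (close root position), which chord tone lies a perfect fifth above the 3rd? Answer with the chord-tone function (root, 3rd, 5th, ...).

Spelling the chord: B–D–F–A.
The 3rd is D. A perfect fifth above D is A.
A is the chord's 7th.

7th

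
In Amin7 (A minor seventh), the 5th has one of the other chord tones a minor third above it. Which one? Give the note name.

The chord tones of Am7 are A, C, E, G.
The 5th is E. A minor third above E is G.
G is the chord's 7th.

G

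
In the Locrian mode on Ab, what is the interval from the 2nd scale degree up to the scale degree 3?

The scale runs Ab Bbb Cb Db Ebb Fb Gb.
2nd scale degree = Bbb; 3rd degree = Cb.
Bbb up to Cb spans 2 letter names and 2 semitones — a major second.

major 2nd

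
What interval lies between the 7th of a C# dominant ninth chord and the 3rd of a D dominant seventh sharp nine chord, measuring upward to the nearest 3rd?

The 7th of C# dominant ninth is B; the 3rd of D dominant seventh sharp nine is F#.
B up to F# spans 5 letter names and 7 semitones — a perfect fifth.

perfect 5th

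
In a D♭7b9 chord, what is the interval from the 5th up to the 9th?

Spelling the chord: D♭–F–A♭–C♭–E𝄫.
The 5th is A♭ and the 9th is E𝄫.
From A♭ to E𝄫: 6 semitones over a fifth = diminished.

diminished fifth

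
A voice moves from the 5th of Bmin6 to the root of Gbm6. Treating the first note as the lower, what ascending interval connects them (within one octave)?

diminished 2nd

The 5th of Bmin6 is F#; the root of Gbm6 is Gb.
2 letter names make it a second; at 0 semitones (a whole step narrower than major) the quality is diminished.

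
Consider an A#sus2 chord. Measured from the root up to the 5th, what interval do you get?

A#sus2: A#–B#–E#.
That puts A# below E#.
From A# to E# is 7 semitones, exactly the perfect fifth.

perfect 5th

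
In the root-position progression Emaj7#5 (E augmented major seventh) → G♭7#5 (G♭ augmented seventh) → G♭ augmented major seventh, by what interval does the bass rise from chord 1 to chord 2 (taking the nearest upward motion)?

diminished third

The roots are E and G♭.
From E to G♭: 2 semitones over a third = diminished.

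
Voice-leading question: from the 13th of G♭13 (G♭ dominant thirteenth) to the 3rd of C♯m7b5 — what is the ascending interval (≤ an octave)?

augmented unison

G♭13 (G♭ dominant thirteenth) has E♭ as its 13th, and C♯m7b5 has E as its 3rd.
From E♭ to E: 1 semitone over a unison = augmented.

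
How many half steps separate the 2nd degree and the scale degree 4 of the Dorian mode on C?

3

The scale is C D E♭ F G A B♭.
D up to F is a minor third — 3 semitones.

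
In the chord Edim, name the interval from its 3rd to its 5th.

minor third

The chord tones of E° (E diminished) are E, G, Bb.
So we need the interval from G up to Bb.
From G to Bb: 3 semitones over a third = minor.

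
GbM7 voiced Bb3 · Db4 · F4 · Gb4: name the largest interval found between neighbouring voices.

Adjacent intervals: Bb3→Db4 = minor third; Db4→F4 = major third; F4→Gb4 = minor second.
The largest is Db4 to F4, a major third (4 semitones).

major third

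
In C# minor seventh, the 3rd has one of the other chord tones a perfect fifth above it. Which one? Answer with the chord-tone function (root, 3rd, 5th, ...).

The chord tones of C# minor seventh are C#–E–G#–B.
The 3rd is E. A perfect fifth above E is B.
B is the chord's 7th.

7th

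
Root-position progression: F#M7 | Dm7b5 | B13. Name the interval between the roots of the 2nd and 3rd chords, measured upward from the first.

major sixth

The roots are D and B.
From D to B is 9 semitones, exactly the major sixth.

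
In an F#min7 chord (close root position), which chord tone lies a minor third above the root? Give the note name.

The chord tones of F#m7 are F#-A-C#-E.
The root is F#. A minor third above F# is A.
A is the chord's 3rd.

A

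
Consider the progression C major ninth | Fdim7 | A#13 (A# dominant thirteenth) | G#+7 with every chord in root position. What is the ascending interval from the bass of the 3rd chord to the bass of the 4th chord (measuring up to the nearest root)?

minor seventh

The roots are A# and G#.
From A# to G#: 10 semitones over a seventh = minor.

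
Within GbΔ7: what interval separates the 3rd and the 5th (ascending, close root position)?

minor third

The chord tones of Gb major seventh are Gb, Bb, Db, F.
That puts Bb below Db.
Bb up to Db is 3 semitones, a half step narrower than a major third, so the interval is minor.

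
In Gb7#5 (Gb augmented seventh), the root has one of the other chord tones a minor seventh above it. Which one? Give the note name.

Gb7#5 (Gb augmented seventh): Gb–Bb–D–Fb.
The root is Gb. A minor seventh above Gb is Fb.
Fb is the chord's 7th.

Fb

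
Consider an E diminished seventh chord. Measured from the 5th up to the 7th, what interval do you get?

minor third

The chord tones of E diminished seventh are E G Bb Db.
That puts Bb below Db.
Bb up to Db is 3 semitones, a half step narrower than a major third, so the interval is minor.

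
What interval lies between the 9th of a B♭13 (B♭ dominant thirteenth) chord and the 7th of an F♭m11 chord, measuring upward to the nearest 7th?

diminished 3rd

B♭13 (B♭ dominant thirteenth) has C as its 9th, and F♭m11 has E𝄫 as its 7th.
C up to E𝄫 is 2 semitones, a whole step narrower than a major third, so the interval is diminished.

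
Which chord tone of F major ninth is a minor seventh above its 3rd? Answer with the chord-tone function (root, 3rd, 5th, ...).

9th

Spelling the chord: F–A–C–E–G.
The 3rd is A. A minor seventh above A is G.
G is the chord's 9th.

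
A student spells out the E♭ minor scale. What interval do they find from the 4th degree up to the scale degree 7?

perfect fourth

E♭ natural minor: E♭ F G♭ A♭ B♭ C♭ D♭.
The 4th degree is A♭ and the scale degree 7 is D♭.
Counting 4 letters and 5 half steps from A♭ gives a perfect fourth.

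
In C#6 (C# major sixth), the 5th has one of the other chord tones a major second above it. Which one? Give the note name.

C#6 is spelled C# E# G# A#.
The 5th is G#. A major second above G# is A#.
A# is the chord's 6th.

A#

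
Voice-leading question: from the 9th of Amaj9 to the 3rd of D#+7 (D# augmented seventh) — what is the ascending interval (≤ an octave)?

augmented fifth

The 9th of Amaj9 is B; the 3rd of D#+7 (D# augmented seventh) is F##.
5 letter names make it a fifth; at 8 semitones (a half step wider than perfect) the quality is augmented.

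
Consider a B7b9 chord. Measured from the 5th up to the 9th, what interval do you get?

d5

B7b9 is spelled B–D♯–F♯–A–C.
So we need the interval from F♯ up to C.
From F♯ to C: 6 semitones over a fifth = diminished.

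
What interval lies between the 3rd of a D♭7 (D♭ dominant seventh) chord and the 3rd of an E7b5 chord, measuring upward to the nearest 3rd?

The 3rd of D♭7 (D♭ dominant seventh) is F; the 3rd of E7b5 is G♯.
2 letter names make it a second; at 3 semitones (a half step wider than major) the quality is augmented.

A2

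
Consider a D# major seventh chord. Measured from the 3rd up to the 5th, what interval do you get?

D#maj7 is spelled D#, F##, A#, C##.
So we need the interval from F## up to A#.
3 letter names make it a third; at 3 semitones (a half step narrower than major) the quality is minor.

minor 3rd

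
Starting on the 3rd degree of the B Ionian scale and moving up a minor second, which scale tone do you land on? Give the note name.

The scale is B C# D# E F# G# A#.
The 3rd degree is D#; a minor second above that is E — scale degree 4.

E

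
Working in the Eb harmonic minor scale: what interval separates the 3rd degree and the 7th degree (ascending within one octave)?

augmented fifth

The scale runs Eb F Gb Ab Bb Cb D.
So we need the interval from Gb up to D.
5 letter names make it a fifth; at 8 semitones (a half step wider than perfect) the quality is augmented.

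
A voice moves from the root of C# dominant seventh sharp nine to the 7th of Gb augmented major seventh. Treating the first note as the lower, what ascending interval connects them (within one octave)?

C# dominant seventh sharp nine has C# as its root, and Gb augmented major seventh has F as its 7th.
4 letter names make it a fourth; at 4 semitones (a half step narrower than perfect) the quality is diminished.

diminished fourth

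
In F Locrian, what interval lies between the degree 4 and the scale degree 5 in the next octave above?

F locrian: F Gb Ab Bb Cb Db Eb.
The degree 4 is Bb and the 5th scale degree (up an octave) is Cb.
From Bb to Cb: 13 semitones over a ninth = minor.

minor 9th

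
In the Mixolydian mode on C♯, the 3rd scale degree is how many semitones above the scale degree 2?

The scale is C♯ D♯ E♯ F♯ G♯ A♯ B.
D♯ up to E♯ is a major second — 2 semitones.

2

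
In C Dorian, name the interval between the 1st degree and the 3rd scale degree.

C dorian: C D Eb F G A Bb.
So we need the interval from C up to Eb.
From C to Eb: 3 semitones over a third = minor.

minor third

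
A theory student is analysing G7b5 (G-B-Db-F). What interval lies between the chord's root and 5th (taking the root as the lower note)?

That puts G below Db.
5 letter names make it a fifth; at 6 semitones (a half step narrower than perfect) the quality is diminished.

diminished fifth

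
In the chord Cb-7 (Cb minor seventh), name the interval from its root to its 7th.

Cbmin7 (Cb minor seventh): Cb Ebb Gb Bbb.
So we need the interval from Cb up to Bbb.
7 letter names make it a seventh; at 10 semitones (a half step narrower than major) the quality is minor.

m7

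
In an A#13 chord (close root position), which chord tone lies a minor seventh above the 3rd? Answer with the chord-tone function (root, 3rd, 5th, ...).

9th

A#13 is spelled A# C## E# G# B# F##.
The 3rd is C##. A minor seventh above C## is B#.
B# is the chord's 9th.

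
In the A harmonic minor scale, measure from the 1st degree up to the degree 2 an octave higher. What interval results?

major ninth

A harmonic minor: A B C D E F G#.
That puts A below B.
From A to B is 14 semitones, exactly the major ninth.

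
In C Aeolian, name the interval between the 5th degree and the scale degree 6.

C natural minor: C D Eb F G Ab Bb.
That puts G below Ab.
G up to Ab is 1 semitone, a half step narrower than a major second, so the interval is minor.

minor second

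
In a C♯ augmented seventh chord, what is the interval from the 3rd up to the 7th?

C♯aug7 is spelled C♯, E♯, G𝄪, B.
3rd = E♯; 7th = B.
E♯ up to B is 6 semitones, a half step narrower than a perfect fifth, so the interval is diminished.

diminished fifth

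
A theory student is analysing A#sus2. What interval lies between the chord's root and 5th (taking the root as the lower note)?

A# sus2 is spelled A#-B#-E#.
The root is A# and the 5th is E#.
From A# to E# is 7 semitones, exactly the perfect fifth.

perfect fifth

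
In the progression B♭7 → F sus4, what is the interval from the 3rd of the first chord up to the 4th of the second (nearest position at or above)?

minor sixth

B♭7 has D as its 3rd, and F sus4 has B♭ as its 4th.
D up to B♭ is 8 semitones, a half step narrower than a major sixth, so the interval is minor.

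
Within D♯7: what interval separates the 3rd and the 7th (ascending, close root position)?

The chord tones of D♯7 (D♯ dominant seventh) are D♯ F𝄪 A♯ C♯.
3rd = F𝄪; 7th = C♯.
5 letter names make it a fifth; at 6 semitones (a half step narrower than perfect) the quality is diminished.

d5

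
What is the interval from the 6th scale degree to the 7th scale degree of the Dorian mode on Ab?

m2

The scale runs Ab Bb Cb Db Eb F Gb.
6th scale degree = F; 7th degree = Gb.
F up to Gb is 1 semitone, a half step narrower than a major second, so the interval is minor.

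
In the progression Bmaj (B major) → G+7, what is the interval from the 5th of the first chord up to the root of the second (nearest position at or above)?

The 5th of Bmaj (B major) is F#; the root of G+7 is G.
F# up to G is 1 semitone, a half step narrower than a major second, so the interval is minor.

minor 2nd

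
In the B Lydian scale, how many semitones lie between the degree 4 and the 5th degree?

1

The scale is B C♯ D♯ E♯ F♯ G♯ A♯.
E♯ up to F♯ is a minor second — 1 semitone.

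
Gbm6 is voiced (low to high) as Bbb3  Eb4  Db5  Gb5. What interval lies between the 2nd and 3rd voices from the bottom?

Those voices are Eb4 and Db5.
Eb up to Db is 10 semitones, a half step narrower than a major seventh, so the interval is minor.

minor 7th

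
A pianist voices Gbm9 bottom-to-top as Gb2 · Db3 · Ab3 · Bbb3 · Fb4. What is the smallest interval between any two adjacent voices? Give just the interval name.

Adjacent intervals: Gb2→Db3 = perfect fifth; Db3→Ab3 = perfect fifth; Ab3→Bbb3 = minor second; Bbb3→Fb4 = perfect fifth.
The smallest is Ab3 to Bbb3, a minor second (1 semitone).

minor second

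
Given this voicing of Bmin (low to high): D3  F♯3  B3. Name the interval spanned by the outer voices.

The outer voices are D3 and B3.
Counting 6 letters and 9 half steps from D gives a major sixth.

major sixth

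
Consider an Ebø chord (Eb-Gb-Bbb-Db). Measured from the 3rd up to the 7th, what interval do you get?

perfect fifth

So we need the interval from Gb up to Db.
From Gb to Db is 7 semitones, exactly the perfect fifth.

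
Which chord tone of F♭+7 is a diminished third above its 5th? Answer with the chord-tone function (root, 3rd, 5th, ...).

F♭aug7: F♭ A♭ C E𝄫.
The 5th is C. A diminished third above C is E𝄫.
E𝄫 is the chord's 7th.

7th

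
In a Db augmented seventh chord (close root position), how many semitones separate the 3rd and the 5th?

4

Db+7 is spelled Db-F-A-Cb.
F to A is a major third: 4 semitones.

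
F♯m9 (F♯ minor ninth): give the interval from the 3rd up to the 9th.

M7

The chord tones of F♯m9 are F♯, A, C♯, E, G♯.
That puts A below G♯.
From A to G♯ is 11 semitones, exactly the major seventh.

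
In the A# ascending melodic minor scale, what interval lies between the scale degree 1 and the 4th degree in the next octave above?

The scale runs A# B# C# D# E# F## G##.
So we need the interval from A# up to D#.
A# up to D# spans 11 letter names and 17 semitones — a perfect eleventh.

perfect eleventh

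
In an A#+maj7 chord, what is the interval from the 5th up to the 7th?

minor 3rd

A#+maj7 (A# augmented major seventh) is spelled A#, C##, E##, G##.
The 5th is E## and the 7th is G##.
3 letter names make it a third; at 3 semitones (a half step narrower than major) the quality is minor.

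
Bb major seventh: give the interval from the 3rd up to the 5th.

minor third

BbM7: Bb-D-F-A.
That puts D below F.
From D to F: 3 semitones over a third = minor.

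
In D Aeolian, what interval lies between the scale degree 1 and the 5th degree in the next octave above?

P12

The scale runs D E F G A Bb C.
That puts D below A.
Counting 12 letters and 19 half steps from D gives a perfect twelfth.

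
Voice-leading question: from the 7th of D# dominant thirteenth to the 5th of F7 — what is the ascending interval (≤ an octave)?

D# dominant thirteenth has C# as its 7th, and F7 has C as its 5th.
C# up to C is 11 semitones, a half step narrower than a perfect octave, so the interval is diminished.

d8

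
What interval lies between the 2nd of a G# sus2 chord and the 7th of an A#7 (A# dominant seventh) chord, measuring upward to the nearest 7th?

m7

G# sus2 has A# as its 2nd, and A#7 (A# dominant seventh) has G# as its 7th.
From A# to G#: 10 semitones over a seventh = minor.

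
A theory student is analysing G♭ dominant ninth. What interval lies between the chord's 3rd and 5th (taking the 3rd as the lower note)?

Spelling the chord: G♭–B♭–D♭–F♭–A♭.
That puts B♭ below D♭.
B♭ up to D♭ is 3 semitones, a half step narrower than a major third, so the interval is minor.

minor 3rd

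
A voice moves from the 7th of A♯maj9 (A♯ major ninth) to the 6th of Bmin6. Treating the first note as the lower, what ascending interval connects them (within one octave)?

A♯maj9 (A♯ major ninth) has G𝄪 as its 7th, and Bmin6 has G♯ as its 6th.
G𝄪 up to G♯ is 11 semitones, a half step narrower than a perfect octave, so the interval is diminished.

diminished octave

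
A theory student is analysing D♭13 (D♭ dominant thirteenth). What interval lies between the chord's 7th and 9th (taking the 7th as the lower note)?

major third

D♭ dominant thirteenth is spelled D♭ F A♭ C♭ E♭ B♭.
That puts C♭ below E♭.
From C♭ to E♭ is 4 semitones, exactly the major third.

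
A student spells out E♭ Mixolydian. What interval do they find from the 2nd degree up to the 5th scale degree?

The scale runs E♭ F G A♭ B♭ C D♭.
That puts F below B♭.
Counting 4 letters and 5 half steps from F gives a perfect fourth.

P4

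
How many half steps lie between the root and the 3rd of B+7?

B7#5 is spelled B, D#, F##, A.
B to D# is a major third: 4 semitones.

4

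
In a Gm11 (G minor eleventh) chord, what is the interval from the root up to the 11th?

P11

Spelling the chord: G Bb D F A C.
The root is G and the 11th is C.
Counting 11 letters and 17 half steps from G gives a perfect eleventh.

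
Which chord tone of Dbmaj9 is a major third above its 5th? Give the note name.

Spelling the chord: Db-F-Ab-C-Eb.
The 5th is Ab. A major third above Ab is C.
C is the chord's 7th.

C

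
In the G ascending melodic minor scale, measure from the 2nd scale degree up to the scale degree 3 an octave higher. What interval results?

Spelling the G ascending melodic minor scale: G A Bb C D E F#.
2nd scale degree = A; 3rd scale degree (up an octave) = Bb.
From A to Bb: 13 semitones over a ninth = minor.

minor ninth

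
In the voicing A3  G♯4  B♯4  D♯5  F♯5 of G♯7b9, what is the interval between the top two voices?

m3

Those voices are D♯5 and F♯5.
From D♯ to F♯: 3 semitones over a third = minor.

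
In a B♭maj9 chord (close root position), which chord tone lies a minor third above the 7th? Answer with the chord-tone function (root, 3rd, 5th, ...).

9th

B♭maj9 is spelled B♭-D-F-A-C.
The 7th is A. A minor third above A is C.
C is the chord's 9th.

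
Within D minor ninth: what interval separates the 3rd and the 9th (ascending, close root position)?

The chord tones of Dm9 are D-F-A-C-E.
So we need the interval from F up to E.
F up to E spans 7 letter names and 11 semitones — a major seventh.

major seventh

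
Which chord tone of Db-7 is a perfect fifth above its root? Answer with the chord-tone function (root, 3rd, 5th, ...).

The chord tones of Db-7 are Db–Fb–Ab–Cb.
The root is Db. A perfect fifth above Db is Ab.
Ab is the chord's 5th.

5th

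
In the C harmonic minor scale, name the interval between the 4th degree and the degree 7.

A4

Spelling the C harmonic minor scale: C D Eb F G Ab B.
The 4th degree is F and the 7th scale degree is B.
4 letter names make it a fourth; at 6 semitones (a half step wider than perfect) the quality is augmented.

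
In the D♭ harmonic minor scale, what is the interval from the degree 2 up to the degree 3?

Spelling the D♭ harmonic minor scale: D♭ E♭ F♭ G♭ A♭ B𝄫 C.
The degree 2 is E♭ and the 3rd scale degree is F♭.
2 letter names make it a second; at 1 semitone (a half step narrower than major) the quality is minor.

minor second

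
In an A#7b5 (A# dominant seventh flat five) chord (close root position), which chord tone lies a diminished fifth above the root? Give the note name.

E

A#7b5 (A# dominant seventh flat five) is spelled A#–C##–E–G#.
The root is A#. A diminished fifth above A# is E.
E is the chord's 5th.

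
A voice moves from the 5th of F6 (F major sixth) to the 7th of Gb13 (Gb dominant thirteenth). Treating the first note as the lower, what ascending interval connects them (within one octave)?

The 5th of F6 (F major sixth) is C; the 7th of Gb13 (Gb dominant thirteenth) is Fb.
4 letter names make it a fourth; at 4 semitones (a half step narrower than perfect) the quality is diminished.

diminished fourth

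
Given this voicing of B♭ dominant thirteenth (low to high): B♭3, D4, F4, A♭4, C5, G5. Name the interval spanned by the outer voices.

The outer voices are B♭3 and G5.
From B♭ to G is 21 semitones, exactly the major thirteenth.

major thirteenth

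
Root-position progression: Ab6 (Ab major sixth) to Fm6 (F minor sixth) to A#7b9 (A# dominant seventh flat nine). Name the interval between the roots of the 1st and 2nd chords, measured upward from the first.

major sixth

The roots are Ab and F.
From Ab to F is 9 semitones, exactly the major sixth.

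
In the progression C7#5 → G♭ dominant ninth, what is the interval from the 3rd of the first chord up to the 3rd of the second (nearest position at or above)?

diminished 5th

C7#5 has E as its 3rd, and G♭ dominant ninth has B♭ as its 3rd.
5 letter names make it a fifth; at 6 semitones (a half step narrower than perfect) the quality is diminished.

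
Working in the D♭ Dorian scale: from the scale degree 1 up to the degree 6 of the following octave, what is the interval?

Spelling the D♭ Dorian scale: D♭ E♭ F♭ G♭ A♭ B♭ C♭.
So we need the interval from D♭ up to B♭.
Counting 13 letters and 21 half steps from D♭ gives a major thirteenth.

major 13th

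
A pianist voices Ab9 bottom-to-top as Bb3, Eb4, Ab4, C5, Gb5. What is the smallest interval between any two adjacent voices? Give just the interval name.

major third

Adjacent intervals: Bb3→Eb4 = perfect fourth; Eb4→Ab4 = perfect fourth; Ab4→C5 = major third; C5→Gb5 = diminished fifth.
The smallest is Ab4 to C5, a major third (4 semitones).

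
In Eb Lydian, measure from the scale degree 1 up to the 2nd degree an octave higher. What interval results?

Eb lydian: Eb F G A Bb C D.
Scale degree 1 = Eb; 2nd degree (up an octave) = F.
Eb up to F spans 9 letter names and 14 semitones — a major ninth.

major ninth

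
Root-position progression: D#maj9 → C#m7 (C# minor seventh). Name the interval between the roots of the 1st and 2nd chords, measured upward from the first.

minor seventh

The roots are D# and C#.
7 letter names make it a seventh; at 10 semitones (a half step narrower than major) the quality is minor.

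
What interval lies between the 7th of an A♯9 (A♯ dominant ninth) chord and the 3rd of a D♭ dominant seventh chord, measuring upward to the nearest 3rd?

diminished seventh

The 7th of A♯9 (A♯ dominant ninth) is G♯; the 3rd of D♭ dominant seventh is F.
7 letter names make it a seventh; at 9 semitones (a whole step narrower than major) the quality is diminished.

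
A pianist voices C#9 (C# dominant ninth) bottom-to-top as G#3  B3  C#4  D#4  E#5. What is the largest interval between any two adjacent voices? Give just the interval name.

major 9th

Adjacent intervals: G#3→B3 = minor third; B3→C#4 = major second; C#4→D#4 = major second; D#4→E#5 = major ninth.
The largest is D#4 to E#5, a major ninth (14 semitones).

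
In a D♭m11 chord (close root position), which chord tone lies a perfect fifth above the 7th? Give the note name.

D♭m11 is spelled D♭ F♭ A♭ C♭ E♭ G♭.
The 7th is C♭. A perfect fifth above C♭ is G♭.
G♭ is the chord's 11th.

Gb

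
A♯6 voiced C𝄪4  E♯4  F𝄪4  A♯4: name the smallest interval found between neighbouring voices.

Adjacent intervals: C𝄪4→E♯4 = minor third; E♯4→F𝄪4 = major second; F𝄪4→A♯4 = minor third.
The smallest is E♯4 to F𝄪4, a major second (2 semitones).

major second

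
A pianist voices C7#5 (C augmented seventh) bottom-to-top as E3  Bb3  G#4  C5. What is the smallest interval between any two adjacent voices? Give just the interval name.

diminished fourth

Adjacent intervals: E3→Bb3 = diminished fifth; Bb3→G#4 = augmented sixth; G#4→C5 = diminished fourth.
The smallest is G#4 to C5, a diminished fourth (4 semitones).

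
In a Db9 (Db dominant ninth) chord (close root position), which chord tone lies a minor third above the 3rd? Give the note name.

Db9 (Db dominant ninth): Db F Ab Cb Eb.
The 3rd is F. A minor third above F is Ab.
Ab is the chord's 5th.

Ab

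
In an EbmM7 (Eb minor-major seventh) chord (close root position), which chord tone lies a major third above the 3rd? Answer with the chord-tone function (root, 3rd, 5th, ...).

EbmM7 (Eb minor-major seventh) is spelled Eb-Gb-Bb-D.
The 3rd is Gb. A major third above Gb is Bb.
Bb is the chord's 5th.

5th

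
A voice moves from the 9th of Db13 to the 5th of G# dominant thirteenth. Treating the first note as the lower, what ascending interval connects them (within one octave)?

Db13 has Eb as its 9th, and G# dominant thirteenth has D# as its 5th.
7 letter names make it a seventh; at 12 semitones (a half step wider than major) the quality is augmented.

augmented seventh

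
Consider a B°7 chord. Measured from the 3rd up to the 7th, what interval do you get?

The chord tones of B°7 (B diminished seventh) are B, D, F, A♭.
3rd = D; 7th = A♭.
D up to A♭ is 6 semitones, a half step narrower than a perfect fifth, so the interval is diminished.

diminished fifth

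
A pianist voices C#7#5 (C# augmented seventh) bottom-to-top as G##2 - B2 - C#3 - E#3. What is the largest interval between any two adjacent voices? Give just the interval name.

Adjacent intervals: G##2→B2 = diminished third; B2→C#3 = major second; C#3→E#3 = major third.
The largest is C#3 to E#3, a major third (4 semitones).

major third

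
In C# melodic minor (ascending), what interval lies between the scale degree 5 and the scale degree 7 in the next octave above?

The scale runs C# D# E F# G# A# B#.
So we need the interval from G# up to B#.
From G# to B# is 16 semitones, exactly the major tenth.

major 10th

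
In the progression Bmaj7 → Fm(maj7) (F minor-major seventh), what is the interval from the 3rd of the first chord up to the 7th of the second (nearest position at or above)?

m2

The 3rd of Bmaj7 is D#; the 7th of Fm(maj7) (F minor-major seventh) is E.
D# up to E is 1 semitone, a half step narrower than a major second, so the interval is minor.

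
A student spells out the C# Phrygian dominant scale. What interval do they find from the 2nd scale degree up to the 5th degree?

C# phrygian dominant: C# D E# F# G# A B.
The 2nd scale degree is D and the degree 5 is G#.
From D to G#: 6 semitones over a fourth = augmented.

augmented fourth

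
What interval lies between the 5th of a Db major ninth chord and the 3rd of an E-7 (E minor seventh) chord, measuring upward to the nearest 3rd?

major seventh

Db major ninth has Ab as its 5th, and E-7 (E minor seventh) has G as its 3rd.
Ab up to G spans 7 letter names and 11 semitones — a major seventh.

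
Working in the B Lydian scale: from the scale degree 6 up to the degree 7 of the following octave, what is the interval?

M9

Spelling the B Lydian scale: B C# D# E# F# G# A#.
So we need the interval from G# up to A#.
From G# to A# is 14 semitones, exactly the major ninth.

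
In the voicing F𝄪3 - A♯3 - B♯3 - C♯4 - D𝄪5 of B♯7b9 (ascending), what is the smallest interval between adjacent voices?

Adjacent intervals: F𝄪3→A♯3 = minor third; A♯3→B♯3 = major second; B♯3→C♯4 = minor second; C♯4→D𝄪5 = augmented ninth.
The smallest is B♯3 to C♯4, a minor second (1 semitone).

minor 2nd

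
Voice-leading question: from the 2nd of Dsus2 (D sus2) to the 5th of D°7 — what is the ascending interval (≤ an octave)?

The 2nd of Dsus2 (D sus2) is E; the 5th of D°7 is Ab.
E up to Ab is 4 semitones, a half step narrower than a perfect fourth, so the interval is diminished.

diminished fourth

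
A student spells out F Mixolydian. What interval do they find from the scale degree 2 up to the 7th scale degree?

m6

Spelling F Mixolydian: F G A B♭ C D E♭.
So we need the interval from G up to E♭.
G up to E♭ is 8 semitones, a half step narrower than a major sixth, so the interval is minor.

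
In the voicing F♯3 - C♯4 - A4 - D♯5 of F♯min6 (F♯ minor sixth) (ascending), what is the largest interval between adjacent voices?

Adjacent intervals: F♯3→C♯4 = perfect fifth; C♯4→A4 = minor sixth; A4→D♯5 = augmented fourth.
The largest is C♯4 to A4, a minor sixth (8 semitones).

minor 6th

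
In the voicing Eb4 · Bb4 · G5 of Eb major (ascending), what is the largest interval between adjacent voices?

major sixth

Adjacent intervals: Eb4→Bb4 = perfect fifth; Bb4→G5 = major sixth.
The largest is Bb4 to G5, a major sixth (9 semitones).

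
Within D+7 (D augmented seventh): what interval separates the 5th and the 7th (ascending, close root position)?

diminished 3rd

D+7: D F♯ A♯ C.
The 5th is A♯ and the 7th is C.
A♯ up to C is 2 semitones, a whole step narrower than a major third, so the interval is diminished.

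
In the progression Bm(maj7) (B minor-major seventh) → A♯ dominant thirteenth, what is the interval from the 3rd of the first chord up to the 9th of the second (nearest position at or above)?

A6

Bm(maj7) (B minor-major seventh) has D as its 3rd, and A♯ dominant thirteenth has B♯ as its 9th.
6 letter names make it a sixth; at 10 semitones (a half step wider than major) the quality is augmented.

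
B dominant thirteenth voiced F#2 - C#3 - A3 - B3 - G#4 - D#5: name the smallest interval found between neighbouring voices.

Adjacent intervals: F#2→C#3 = perfect fifth; C#3→A3 = minor sixth; A3→B3 = major second; B3→G#4 = major sixth; G#4→D#5 = perfect fifth.
The smallest is A3 to B3, a major second (2 semitones).

major 2nd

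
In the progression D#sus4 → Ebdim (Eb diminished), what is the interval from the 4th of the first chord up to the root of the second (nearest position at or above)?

diminished sixth

The 4th of D#sus4 is G#; the root of Ebdim (Eb diminished) is Eb.
6 letter names make it a sixth; at 7 semitones (a whole step narrower than major) the quality is diminished.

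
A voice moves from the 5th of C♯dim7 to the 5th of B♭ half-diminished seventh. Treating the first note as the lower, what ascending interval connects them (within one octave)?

The 5th of C♯dim7 is G; the 5th of B♭ half-diminished seventh is F♭.
From G to F♭: 9 semitones over a seventh = diminished.

d7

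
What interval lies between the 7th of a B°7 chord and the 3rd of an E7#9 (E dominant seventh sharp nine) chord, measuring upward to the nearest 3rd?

augmented 7th

B°7 has Ab as its 7th, and E7#9 (E dominant seventh sharp nine) has G# as its 3rd.
Ab up to G# is 12 semitones, a half step wider than a major seventh, so the interval is augmented.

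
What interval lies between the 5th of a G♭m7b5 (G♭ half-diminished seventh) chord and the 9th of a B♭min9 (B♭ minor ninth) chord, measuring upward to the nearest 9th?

G♭m7b5 (G♭ half-diminished seventh) has D𝄫 as its 5th, and B♭min9 (B♭ minor ninth) has C as its 9th.
D𝄫 up to C is 12 semitones, a half step wider than a major seventh, so the interval is augmented.

A7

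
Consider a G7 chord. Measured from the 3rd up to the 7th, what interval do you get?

G7 is spelled G, B, D, F.
The 3rd is B and the 7th is F.
From B to F: 6 semitones over a fifth = diminished.

d5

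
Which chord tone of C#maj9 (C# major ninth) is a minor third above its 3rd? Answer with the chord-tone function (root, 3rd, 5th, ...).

C# major ninth: C#-E#-G#-B#-D#.
The 3rd is E#. A minor third above E# is G#.
G# is the chord's 5th.

5th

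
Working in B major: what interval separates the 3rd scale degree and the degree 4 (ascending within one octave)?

B major: B C# D# E F# G# A#.
So we need the interval from D# up to E.
D# up to E is 1 semitone, a half step narrower than a major second, so the interval is minor.

minor second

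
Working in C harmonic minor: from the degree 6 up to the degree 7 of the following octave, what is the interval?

augmented ninth

Spelling C harmonic minor: C D Eb F G Ab B.
So we need the interval from Ab up to B.
From Ab to B: 15 semitones over a ninth = augmented.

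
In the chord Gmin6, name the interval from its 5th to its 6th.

Gm6 (G minor sixth): G–Bb–D–E.
So we need the interval from D up to E.
From D to E is 2 semitones, exactly the major second.

major second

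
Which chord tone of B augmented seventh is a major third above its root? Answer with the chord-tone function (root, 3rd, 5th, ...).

B+7 is spelled B, D#, F##, A.
The root is B. A major third above B is D#.
D# is the chord's 3rd.

3rd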